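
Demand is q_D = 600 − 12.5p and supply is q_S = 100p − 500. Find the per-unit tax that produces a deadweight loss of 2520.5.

21.3

In inverse form: demand p = 48 − 0.08q, supply p = 5 + 0.01q.
Competitive equilibrium: 48 − 0.08q = 5 + 0.01q → q* = 477.7778, p* = 9.7778.
A tax t gives Δq = t/0.09 and wedge t, so DWL = t²/0.18.
t²/0.18 = 2520.5 → t² = 453.69 → t = 21.3.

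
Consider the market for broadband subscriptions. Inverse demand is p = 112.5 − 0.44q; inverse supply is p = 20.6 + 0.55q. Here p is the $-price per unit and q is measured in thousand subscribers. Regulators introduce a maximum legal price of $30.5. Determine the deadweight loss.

$2771.64 thousand

Competitive equilibrium: 112.5 − 0.44q = 20.6 + 0.55q → q* = 92.8283, p* = 71.6556.
At the ceiling p = 30.5, quantity supplied = (30.5 − 20.6)/0.55 = 18.
Willingness to pay at q' = 18: 112.5 − 0.44·18 = 104.58.
Δq = 92.8283 − 18 = 74.8283; wedge = 104.58 − 30.5 = 74.08.
The triangle = ½ × 74.8283 × 74.08 = $2771.64 thousand.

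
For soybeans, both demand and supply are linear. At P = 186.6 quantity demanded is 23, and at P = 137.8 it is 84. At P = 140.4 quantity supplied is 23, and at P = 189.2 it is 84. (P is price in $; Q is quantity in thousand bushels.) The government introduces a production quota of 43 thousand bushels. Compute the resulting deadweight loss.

Demand slope = (137.8 − 186.6)/(84 − 23) = −0.8, so P = 205 − 0.8Q.
Supply slope = (189.2 − 140.4)/(84 − 23) = 0.8, so P = 122 + 0.8Q.
Competitive equilibrium: 205 − 0.8Q = 122 + 0.8Q → Q* = 51.875, P* = 163.5.
At Q = 43: demand price = 205 − 0.8·43 = 170.6; supply price = 122 + 0.8·43 = 156.4.
ΔQ = 51.875 − 43 = 8.875; wedge = 170.6 − 156.4 = 14.2.
The triangle = ½ × 8.875 × 14.2 = $63.01 thousand.

$63.01 thousand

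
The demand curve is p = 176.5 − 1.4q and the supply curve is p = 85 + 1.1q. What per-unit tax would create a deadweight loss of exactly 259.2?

36

Competitive equilibrium: 176.5 − 1.4q = 85 + 1.1q → q* = 36.6, p* = 125.26.
A tax t gives Δq = t/2.5 and wedge t, so DWL = t²/5.
t²/5 = 259.2 → t² = 1296 → t = 36.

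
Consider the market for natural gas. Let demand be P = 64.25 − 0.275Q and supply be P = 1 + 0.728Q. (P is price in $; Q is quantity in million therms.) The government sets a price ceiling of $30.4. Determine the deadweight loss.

$257.88 million

Competitive equilibrium: 64.25 − 0.275Q = 1 + 0.728Q → Q* = 63.0608, P* = 46.9083.
At the ceiling P = 30.4, quantity supplied = (30.4 − 1)/0.728 = 40.3846.
Willingness to pay at Q' = 40.3846: 64.25 − 0.275·40.3846 = 53.1442.
ΔQ = 63.0608 − 40.3846 = 22.6762; wedge = 53.1442 − 30.4 = 22.7442.
Deadweight loss = ½ × 22.6762 × 22.7442 = $257.88 million.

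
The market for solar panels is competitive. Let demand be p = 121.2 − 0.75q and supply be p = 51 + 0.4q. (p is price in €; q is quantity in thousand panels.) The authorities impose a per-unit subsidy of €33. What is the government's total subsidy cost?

€2961.39 thousand

Competitive equilibrium: 121.2 − 0.75q = 51 + 0.4q → q* = 61.0435, p* = 75.4174.
The subsidy lowers effective supply by 33: p = 18 + 0.4q.
New quantity: 121.2 − 0.75q = 18 + 0.4q → q' = 89.7391.
Total subsidy cost = 33 × 89.7391 = €2961.39 thousand.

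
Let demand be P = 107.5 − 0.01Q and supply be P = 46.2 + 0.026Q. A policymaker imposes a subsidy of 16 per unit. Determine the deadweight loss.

Competitive equilibrium: 107.5 − 0.01Q = 46.2 + 0.026Q → Q* = 1702.7778, P* = 90.4722.
The subsidy lowers effective supply by 16: P = 30.2 + 0.026Q.
New quantity: 107.5 − 0.01Q = 30.2 + 0.026Q → Q' = 2147.2222.
Overproduction ΔQ = 2147.2222 − 1702.7778 = 444.4444; wedge = subsidy = 16.
The triangle = ½ × 444.4444 × 16 = 3555.56.

3555.56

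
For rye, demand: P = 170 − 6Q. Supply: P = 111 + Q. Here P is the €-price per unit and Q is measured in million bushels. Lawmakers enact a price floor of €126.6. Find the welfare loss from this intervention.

€5 million

Competitive equilibrium: 170 − 6Q = 111 + Q → Q* = 8.4286, P* = 119.4286.
At the floor P = 126.6, quantity demanded = (170 − 126.6)/6 = 7.2333.
Sellers' marginal cost at Q' = 7.2333: 111 + 1·7.2333 = 118.2333.
ΔQ = 8.4286 − 7.2333 = 1.1953; wedge = 126.6 − 118.2333 = 8.3667.
DWL = ½ × 1.1953 × 8.3667 = €5 million.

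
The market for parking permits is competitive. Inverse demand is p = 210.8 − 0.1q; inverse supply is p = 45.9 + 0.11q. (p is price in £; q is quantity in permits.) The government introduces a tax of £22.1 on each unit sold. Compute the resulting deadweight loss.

£1162.88

Competitive equilibrium: 210.8 − 0.1q = 45.9 + 0.11q → q* = 785.2381, p* = 132.2762.
With the tax, the buyer price exceeds the seller price by 22.1: (210.8 − 0.1q) − (45.9 + 0.11q) = 22.1 → q' = 680.
Δq = 785.2381 − 680 = 105.2381; the wedge equals the tax, 22.1.
The triangle = ½ × 105.2381 × 22.1 = £1162.88.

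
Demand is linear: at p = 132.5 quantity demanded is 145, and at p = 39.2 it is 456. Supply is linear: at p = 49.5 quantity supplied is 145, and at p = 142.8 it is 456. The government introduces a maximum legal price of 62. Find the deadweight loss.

2803.33

Demand slope = (39.2 − 132.5)/(456 − 145) = −0.3, so p = 176 − 0.3q.
Supply slope = (142.8 − 49.5)/(456 − 145) = 0.3, so p = 6 + 0.3q.
Competitive equilibrium: 176 − 0.3q = 6 + 0.3q → q* = 283.3333, p* = 91.
At the ceiling p = 62, quantity supplied = (62 − 6)/0.3 = 186.6667.
Willingness to pay at q' = 186.6667: 176 − 0.3·186.6667 = 120.
Δq = 283.3333 − 186.6667 = 96.6666; wedge = 120 − 62 = 58.
DWL = ½ × 96.6666 × 58 = 2803.33.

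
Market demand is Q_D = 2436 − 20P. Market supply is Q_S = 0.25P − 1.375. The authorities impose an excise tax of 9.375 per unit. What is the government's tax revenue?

247.51

In inverse form: demand P = 121.8 − 0.05Q, supply P = 5.5 + 4Q.
Competitive equilibrium: 121.8 − 0.05Q = 5.5 + 4Q → Q* = 28.716, P* = 120.3642.
With the tax, the buyer price exceeds the seller price by 9.375: (121.8 − 0.05Q) − (5.5 + 4Q) = 9.375 → Q' = 26.4012.
Tax revenue = 9.375 × 26.4012 = 247.51.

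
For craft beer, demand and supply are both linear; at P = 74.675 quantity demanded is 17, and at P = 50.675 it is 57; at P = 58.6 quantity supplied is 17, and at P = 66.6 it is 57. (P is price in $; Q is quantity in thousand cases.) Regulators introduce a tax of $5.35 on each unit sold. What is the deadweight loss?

Demand slope = (50.675 − 74.675)/(57 − 17) = −0.6, so P = 84.875 − 0.6Q.
Supply slope = (66.6 − 58.6)/(57 − 17) = 0.2, so P = 55.2 + 0.2Q.
Competitive equilibrium: 84.875 − 0.6Q = 55.2 + 0.2Q → Q* = 37.0938, P* = 62.6188.
With the tax, the buyer price exceeds the seller price by 5.35: (84.875 − 0.6Q) − (55.2 + 0.2Q) = 5.35 → Q' = 30.4063.
ΔQ = 37.0938 − 30.4063 = 6.6875; the wedge equals the tax, 5.35.
The triangle = ½ × 6.6875 × 5.35 = $17.89 thousand.

$17.89 thousand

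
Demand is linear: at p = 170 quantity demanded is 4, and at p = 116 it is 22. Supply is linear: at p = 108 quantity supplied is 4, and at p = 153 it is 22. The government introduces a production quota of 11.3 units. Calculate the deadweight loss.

43.40

Demand slope = (116 − 170)/(22 − 4) = −3, so p = 182 − 3q.
Supply slope = (153 − 108)/(22 − 4) = 2.5, so p = 98 + 2.5q.
Competitive equilibrium: 182 − 3q = 98 + 2.5q → q* = 15.2727, p* = 136.1818.
At q = 11.3: demand price = 182 − 3·11.3 = 148.1; supply price = 98 + 2.5·11.3 = 126.25.
Δq = 15.2727 − 11.3 = 3.9727; wedge = 148.1 − 126.25 = 21.85.
DWL = ½ × 3.9727 × 21.85 = 43.40.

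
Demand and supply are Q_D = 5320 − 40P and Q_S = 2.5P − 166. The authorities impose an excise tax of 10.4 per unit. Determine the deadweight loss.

In inverse form: demand P = 133 − 0.025Q, supply P = 66.4 + 0.4Q.
Competitive equilibrium: 133 − 0.025Q = 66.4 + 0.4Q → Q* = 156.7059, P* = 129.0824.
With the tax, the buyer price exceeds the seller price by 10.4: (133 − 0.025Q) − (66.4 + 0.4Q) = 10.4 → Q' = 132.2353.
ΔQ = 156.7059 − 132.2353 = 24.4706; the wedge equals the tax, 10.4.
The triangle = ½ × 24.4706 × 10.4 = 127.25.

127.25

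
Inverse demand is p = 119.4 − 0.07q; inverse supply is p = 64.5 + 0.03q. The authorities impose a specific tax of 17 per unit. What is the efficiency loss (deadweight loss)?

1445

Competitive equilibrium: 119.4 − 0.07q = 64.5 + 0.03q → q* = 549, p* = 80.97.
With the tax, the buyer price exceeds the seller price by 17: (119.4 − 0.07q) − (64.5 + 0.03q) = 17 → q' = 379.
Δq = 549 − 379 = 170; the wedge equals the tax, 17.
The triangle = ½ × 170 × 17 = 1445.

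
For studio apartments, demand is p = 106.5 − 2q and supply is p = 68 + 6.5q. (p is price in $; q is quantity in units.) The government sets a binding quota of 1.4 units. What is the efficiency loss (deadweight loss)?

Competitive equilibrium: 106.5 − 2q = 68 + 6.5q → q* = 4.5294, p* = 97.4412.
At q = 1.4: demand price = 106.5 − 2·1.4 = 103.7; supply price = 68 + 6.5·1.4 = 77.1.
Δq = 4.5294 − 1.4 = 3.1294; wedge = 103.7 − 77.1 = 26.6.
The triangle = ½ × 3.1294 × 26.6 = $41.62.

$41.62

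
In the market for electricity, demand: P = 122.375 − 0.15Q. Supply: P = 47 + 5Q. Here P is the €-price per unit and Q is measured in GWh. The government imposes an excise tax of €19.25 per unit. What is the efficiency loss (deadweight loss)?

Competitive equilibrium: 122.375 − 0.15Q = 47 + 5Q → Q* = 14.6359, P* = 120.1796.
With the tax, the buyer price exceeds the seller price by 19.25: (122.375 − 0.15Q) − (47 + 5Q) = 19.25 → Q' = 10.8981.
ΔQ = 14.6359 − 10.8981 = 3.7378; the wedge equals the tax, 19.25.
Deadweight loss = ½ × 3.7378 × 19.25 = €35.98.

€35.98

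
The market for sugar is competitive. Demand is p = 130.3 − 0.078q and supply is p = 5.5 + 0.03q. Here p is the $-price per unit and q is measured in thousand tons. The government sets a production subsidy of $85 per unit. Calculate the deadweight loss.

$33449.07 thousand

Competitive equilibrium: 130.3 − 0.078q = 5.5 + 0.03q → q* = 1155.5556, p* = 40.1667.
The subsidy lowers effective supply by 85: p = 0.03q − 79.5.
New quantity: 130.3 − 0.078q = 0.03q − 79.5 → q' = 1942.5926.
Overproduction Δq = 1942.5926 − 1155.5556 = 787.037; wedge = subsidy = 85.
DWL = ½ × 787.037 × 85 = $33449.07 thousand.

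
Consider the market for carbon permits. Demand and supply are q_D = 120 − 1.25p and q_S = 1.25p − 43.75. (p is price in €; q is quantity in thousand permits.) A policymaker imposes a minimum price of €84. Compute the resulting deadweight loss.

In inverse form: demand p = 96 − 0.8q, supply p = 35 + 0.8q.
Competitive equilibrium: 96 − 0.8q = 35 + 0.8q → q* = 38.125, p* = 65.5.
At the floor p = 84, quantity demanded = (96 − 84)/0.8 = 15.
Sellers' marginal cost at q' = 15: 35 + 0.8·15 = 47.
Δq = 38.125 − 15 = 23.125; wedge = 84 − 47 = 37.
Deadweight loss = ½ × 23.125 × 37 = €427.81 thousand.

€427.81 thousand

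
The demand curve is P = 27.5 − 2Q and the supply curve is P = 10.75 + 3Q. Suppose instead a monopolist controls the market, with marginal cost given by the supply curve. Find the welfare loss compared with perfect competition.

Competitive equilibrium: 27.5 − 2Q = 10.75 + 3Q → Q* = 3.35, P* = 20.8.
Marginal revenue: MR = 27.5 − 4Q. Set MR = MC: 27.5 − 4Q = 10.75 + 3Q → Q_m = 2.3929.
Price P_m = 27.5 − 2·2.3929 = 22.7142; MC(Q_m) = 10.75 + 3·2.3929 = 17.9287.
Competitive Q* = 3.35, so ΔQ = 0.9571; wedge = 22.7142 − 17.9287 = 4.7855.
Deadweight loss = ½ × 0.9571 × 4.7855 = 2.29.

2.29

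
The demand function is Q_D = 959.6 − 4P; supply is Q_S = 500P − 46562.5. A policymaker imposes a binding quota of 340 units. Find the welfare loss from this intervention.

7405.95

In inverse form: demand P = 239.9 − 0.25Q, supply P = 93.125 + 0.002Q.
Competitive equilibrium: 239.9 − 0.25Q = 93.125 + 0.002Q → Q* = 582.4405, P* = 94.2899.
At Q = 340: demand price = 239.9 − 0.25·340 = 154.9; supply price = 93.125 + 0.002·340 = 93.805.
ΔQ = 582.4405 − 340 = 242.4405; wedge = 154.9 − 93.805 = 61.095.
Deadweight loss = ½ × 242.4405 × 61.095 = 7405.95.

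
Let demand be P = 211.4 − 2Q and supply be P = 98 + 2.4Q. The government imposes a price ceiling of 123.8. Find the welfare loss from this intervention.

Competitive equilibrium: 211.4 − 2Q = 98 + 2.4Q → Q* = 25.7727, P* = 159.8545.
At the ceiling P = 123.8, quantity supplied = (123.8 − 98)/2.4 = 10.75.
Willingness to pay at Q' = 10.75: 211.4 − 2·10.75 = 189.9.
ΔQ = 25.7727 − 10.75 = 15.0227; wedge = 189.9 − 123.8 = 66.1.
Deadweight loss = ½ × 15.0227 × 66.1 = 496.50.

496.50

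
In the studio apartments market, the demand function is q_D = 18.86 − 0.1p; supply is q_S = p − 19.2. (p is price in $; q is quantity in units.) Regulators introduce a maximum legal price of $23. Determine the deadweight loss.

$740.08

In inverse form: demand p = 188.6 − 10q, supply p = 19.2 + q.
Competitive equilibrium: 188.6 − 10q = 19.2 + q → q* = 15.4, p* = 34.6.
At the ceiling p = 23, quantity supplied = (23 − 19.2)/1 = 3.8.
Willingness to pay at q' = 3.8: 188.6 − 10·3.8 = 150.6.
Δq = 15.4 − 3.8 = 11.6; wedge = 150.6 − 23 = 127.6.
The triangle = ½ × 11.6 × 127.6 = $740.08.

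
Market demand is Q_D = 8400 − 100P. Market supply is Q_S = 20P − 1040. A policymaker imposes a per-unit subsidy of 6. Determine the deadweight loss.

In inverse form: demand P = 84 − 0.01Q, supply P = 52 + 0.05Q.
Competitive equilibrium: 84 − 0.01Q = 52 + 0.05Q → Q* = 533.3333, P* = 78.6667.
The subsidy lowers effective supply by 6: P = 46 + 0.05Q.
New quantity: 84 − 0.01Q = 46 + 0.05Q → Q' = 633.3333.
Overproduction ΔQ = 633.3333 − 533.3333 = 100; wedge = subsidy = 6.
Welfare loss = ½ × 100 × 6 = 300.

300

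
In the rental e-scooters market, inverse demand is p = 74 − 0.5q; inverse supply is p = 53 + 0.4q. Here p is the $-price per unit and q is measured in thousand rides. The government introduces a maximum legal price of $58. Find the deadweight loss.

Competitive equilibrium: 74 − 0.5q = 53 + 0.4q → q* = 23.3333, p* = 62.3333.
At the ceiling p = 58, quantity supplied = (58 − 53)/0.4 = 12.5.
Willingness to pay at q' = 12.5: 74 − 0.5·12.5 = 67.75.
Δq = 23.3333 − 12.5 = 10.8333; wedge = 67.75 − 58 = 9.75.
The triangle = ½ × 10.8333 × 9.75 = $52.81 thousand.

$52.81 thousand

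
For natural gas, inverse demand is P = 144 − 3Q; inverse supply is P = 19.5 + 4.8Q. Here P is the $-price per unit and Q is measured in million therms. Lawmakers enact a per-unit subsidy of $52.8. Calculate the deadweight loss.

Competitive equilibrium: 144 − 3Q = 19.5 + 4.8Q → Q* = 15.9615, P* = 96.1154.
The subsidy lowers effective supply by 52.8: P = 4.8Q − 33.3.
New quantity: 144 − 3Q = 4.8Q − 33.3 → Q' = 22.7308.
Overproduction ΔQ = 22.7308 − 15.9615 = 6.7693; wedge = subsidy = 52.8.
Deadweight loss = ½ × 6.7693 × 52.8 = $178.71 million.

$178.71 million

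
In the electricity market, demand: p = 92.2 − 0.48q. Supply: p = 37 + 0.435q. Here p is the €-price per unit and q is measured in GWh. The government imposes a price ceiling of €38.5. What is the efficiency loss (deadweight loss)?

Competitive equilibrium: 92.2 − 0.48q = 37 + 0.435q → q* = 60.3279, p* = 63.2426.
At the ceiling p = 38.5, quantity supplied = (38.5 − 37)/0.435 = 3.4483.
Willingness to pay at q' = 3.4483: 92.2 − 0.48·3.4483 = 90.5448.
Δq = 60.3279 − 3.4483 = 56.8796; wedge = 90.5448 − 38.5 = 52.0448.
Deadweight loss = ½ × 56.8796 × 52.0448 = €1480.14.

€1480.14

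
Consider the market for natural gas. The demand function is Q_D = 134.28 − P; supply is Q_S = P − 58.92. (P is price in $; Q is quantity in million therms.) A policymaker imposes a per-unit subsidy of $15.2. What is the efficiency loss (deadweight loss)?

$57.76 million

In inverse form: demand P = 134.28 − Q, supply P = 58.92 + Q.
Competitive equilibrium: 134.28 − Q = 58.92 + Q → Q* = 37.68, P* = 96.6.
The subsidy lowers effective supply by 15.2: P = 43.72 + Q.
New quantity: 134.28 − Q = 43.72 + Q → Q' = 45.28.
Overproduction ΔQ = 45.28 − 37.68 = 7.6; wedge = subsidy = 15.2.
Deadweight loss = ½ × 7.6 × 15.2 = $57.76 million.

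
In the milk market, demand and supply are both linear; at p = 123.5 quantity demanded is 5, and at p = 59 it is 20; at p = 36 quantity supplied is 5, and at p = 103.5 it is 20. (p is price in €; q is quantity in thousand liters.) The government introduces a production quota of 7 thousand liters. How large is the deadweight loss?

€277.61 thousand

Demand slope = (59 − 123.5)/(20 − 5) = −4.3, so p = 145 − 4.3q.
Supply slope = (103.5 − 36)/(20 − 5) = 4.5, so p = 13.5 + 4.5q.
Competitive equilibrium: 145 − 4.3q = 13.5 + 4.5q → q* = 14.9432, p* = 80.7443.
At q = 7: demand price = 145 − 4.3·7 = 114.9; supply price = 13.5 + 4.5·7 = 45.
Δq = 14.9432 − 7 = 7.9432; wedge = 114.9 − 45 = 69.9.
DWL = ½ × 7.9432 × 69.9 = €277.61 thousand.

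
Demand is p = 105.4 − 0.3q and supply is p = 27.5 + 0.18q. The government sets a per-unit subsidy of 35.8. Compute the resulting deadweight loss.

1335.04

Competitive equilibrium: 105.4 − 0.3q = 27.5 + 0.18q → q* = 162.2917, p* = 56.7125.
The subsidy lowers effective supply by 35.8: p = 0.18q − 8.3.
New quantity: 105.4 − 0.3q = 0.18q − 8.3 → q' = 236.875.
Overproduction Δq = 236.875 − 162.2917 = 74.5833; wedge = subsidy = 35.8.
Deadweight loss = ½ × 74.5833 × 35.8 = 1335.04.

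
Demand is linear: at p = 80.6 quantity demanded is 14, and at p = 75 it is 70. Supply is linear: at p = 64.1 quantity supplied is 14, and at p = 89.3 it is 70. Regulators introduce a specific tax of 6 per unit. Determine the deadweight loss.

32.73

Demand slope = (75 − 80.6)/(70 − 14) = −0.1, so p = 82 − 0.1q.
Supply slope = (89.3 − 64.1)/(70 − 14) = 0.45, so p = 57.8 + 0.45q.
Competitive equilibrium: 82 − 0.1q = 57.8 + 0.45q → q* = 44, p* = 77.6.
With the tax, the buyer price exceeds the seller price by 6: (82 − 0.1q) − (57.8 + 0.45q) = 6 → q' = 33.0909.
Δq = 44 − 33.0909 = 10.9091; the wedge equals the tax, 6.
The triangle = ½ × 10.9091 × 6 = 32.73.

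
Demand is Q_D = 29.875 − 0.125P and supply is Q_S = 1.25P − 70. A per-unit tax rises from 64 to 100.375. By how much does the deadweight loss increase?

In inverse form: demand P = 239 − 8Q, supply P = 56 + 0.8Q.
Competitive equilibrium: 239 − 8Q = 56 + 0.8Q → Q* = 20.7955, P* = 72.6364.
For a per-unit tax t: ΔQ = t/8.8, so DWL = ½·t·(t/8.8) = t²/17.6.
At t = 64: DWL = 232.727. At t = 100.375: DWL = 572.451.
Increase = 572.451 − 232.727 = 339.72.

339.72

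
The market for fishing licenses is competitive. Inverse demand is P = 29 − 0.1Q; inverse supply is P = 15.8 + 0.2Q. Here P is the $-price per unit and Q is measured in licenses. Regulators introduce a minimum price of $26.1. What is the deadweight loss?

Competitive equilibrium: 29 − 0.1Q = 15.8 + 0.2Q → Q* = 44, P* = 24.6.
At the floor P = 26.1, quantity demanded = (29 − 26.1)/0.1 = 29.
Sellers' marginal cost at Q' = 29: 15.8 + 0.2·29 = 21.6.
ΔQ = 44 − 29 = 15; wedge = 26.1 − 21.6 = 4.5.
Welfare loss = ½ × 15 × 4.5 = $33.75.

$33.75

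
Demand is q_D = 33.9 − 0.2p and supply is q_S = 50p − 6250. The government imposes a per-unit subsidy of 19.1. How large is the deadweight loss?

In inverse form: demand p = 169.5 − 5q, supply p = 125 + 0.02q.
Competitive equilibrium: 169.5 − 5q = 125 + 0.02q → q* = 8.8645, p* = 125.1773.
The subsidy lowers effective supply by 19.1: p = 105.9 + 0.02q.
New quantity: 169.5 − 5q = 105.9 + 0.02q → q' = 12.6693.
Overproduction Δq = 12.6693 − 8.8645 = 3.8048; wedge = subsidy = 19.1.
Welfare loss = ½ × 3.8048 × 19.1 = 36.34.

36.34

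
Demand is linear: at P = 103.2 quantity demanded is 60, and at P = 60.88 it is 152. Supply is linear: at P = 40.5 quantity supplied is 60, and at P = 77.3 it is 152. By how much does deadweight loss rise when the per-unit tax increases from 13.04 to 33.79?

564.95

Demand slope = (60.88 − 103.2)/(152 − 60) = −0.46, so P = 130.8 − 0.46Q.
Supply slope = (77.3 − 40.5)/(152 − 60) = 0.4, so P = 16.5 + 0.4Q.
Competitive equilibrium: 130.8 − 0.46Q = 16.5 + 0.4Q → Q* = 132.907, P* = 69.6628.
For a per-unit tax t: ΔQ = t/0.86, so DWL = ½·t·(t/0.86) = t²/1.72.
At t = 13.04: DWL = 98.8614. At t = 33.79: DWL = 663.8163.
Increase = 663.8163 − 98.8614 = 564.95.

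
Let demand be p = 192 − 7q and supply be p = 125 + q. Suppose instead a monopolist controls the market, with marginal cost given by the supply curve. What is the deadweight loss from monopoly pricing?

61.10

Competitive equilibrium: 192 − 7q = 125 + q → q* = 8.375, p* = 133.375.
Marginal revenue: MR = 192 − 14q. Set MR = MC: 192 − 14q = 125 + q → q_m = 4.4667.
Price p_m = 192 − 7·4.4667 = 160.7331; MC(q_m) = 125 + 1·4.4667 = 129.4667.
Competitive q* = 8.375, so Δq = 3.9083; wedge = 160.7331 − 129.4667 = 31.2664.
Deadweight loss = ½ × 3.9083 × 31.2664 = 61.10.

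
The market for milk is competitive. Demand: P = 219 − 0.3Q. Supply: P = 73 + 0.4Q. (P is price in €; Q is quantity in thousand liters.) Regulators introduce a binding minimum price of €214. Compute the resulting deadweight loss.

€12889.60 thousand

Competitive equilibrium: 219 − 0.3Q = 73 + 0.4Q → Q* = 208.5714, P* = 156.4286.
At the floor P = 214, quantity demanded = (219 − 214)/0.3 = 16.6667.
Sellers' marginal cost at Q' = 16.6667: 73 + 0.4·16.6667 = 79.6667.
ΔQ = 208.5714 − 16.6667 = 191.9047; wedge = 214 − 79.6667 = 134.3333.
DWL = ½ × 191.9047 × 134.3333 = €12889.60 thousand.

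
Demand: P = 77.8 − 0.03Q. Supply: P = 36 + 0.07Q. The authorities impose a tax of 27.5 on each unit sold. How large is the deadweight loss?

3781.25

Competitive equilibrium: 77.8 − 0.03Q = 36 + 0.07Q → Q* = 418, P* = 65.26.
With the tax, the buyer price exceeds the seller price by 27.5: (77.8 − 0.03Q) − (36 + 0.07Q) = 27.5 → Q' = 143.
ΔQ = 418 − 143 = 275; the wedge equals the tax, 27.5.
Deadweight loss = ½ × 275 × 27.5 = 3781.25.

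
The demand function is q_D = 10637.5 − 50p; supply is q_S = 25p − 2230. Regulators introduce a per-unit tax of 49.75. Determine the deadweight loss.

20625.52

In inverse form: demand p = 212.75 − 0.02q, supply p = 89.2 + 0.04q.
Competitive equilibrium: 212.75 − 0.02q = 89.2 + 0.04q → q* = 2059.1667, p* = 171.5667.
With the tax, the buyer price exceeds the seller price by 49.75: (212.75 − 0.02q) − (89.2 + 0.04q) = 49.75 → q' = 1230.
Δq = 2059.1667 − 1230 = 829.1667; the wedge equals the tax, 49.75.
The triangle = ½ × 829.1667 × 49.75 = 20625.52.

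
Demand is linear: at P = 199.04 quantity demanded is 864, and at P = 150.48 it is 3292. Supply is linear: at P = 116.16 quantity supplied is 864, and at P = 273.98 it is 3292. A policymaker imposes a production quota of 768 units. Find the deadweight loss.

48754.60

Demand slope = (150.48 − 199.04)/(3292 − 864) = −0.02, so P = 216.32 − 0.02Q.
Supply slope = (273.98 − 116.16)/(3292 − 864) = 0.065, so P = 60 + 0.065Q.
Competitive equilibrium: 216.32 − 0.02Q = 60 + 0.065Q → Q* = 1839.0588, P* = 179.5388.
At Q = 768: demand price = 216.32 − 0.02·768 = 200.96; supply price = 60 + 0.065·768 = 109.92.
ΔQ = 1839.0588 − 768 = 1071.0588; wedge = 200.96 − 109.92 = 91.04.
Deadweight loss = ½ × 1071.0588 × 91.04 = 48754.60.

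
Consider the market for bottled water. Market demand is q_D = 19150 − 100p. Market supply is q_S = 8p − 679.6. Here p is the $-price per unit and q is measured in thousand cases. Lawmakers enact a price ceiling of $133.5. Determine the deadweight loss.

In inverse form: demand p = 191.5 − 0.01q, supply p = 84.95 + 0.125q.
Competitive equilibrium: 191.5 − 0.01q = 84.95 + 0.125q → q* = 789.2593, p* = 183.6074.
At the ceiling p = 133.5, quantity supplied = (133.5 − 84.95)/0.125 = 388.4.
Willingness to pay at q' = 388.4: 191.5 − 0.01·388.4 = 187.616.
Δq = 789.2593 − 388.4 = 400.8593; wedge = 187.616 − 133.5 = 54.116.
Deadweight loss = ½ × 400.8593 × 54.116 = $10846.45 thousand.

$10846.45 thousand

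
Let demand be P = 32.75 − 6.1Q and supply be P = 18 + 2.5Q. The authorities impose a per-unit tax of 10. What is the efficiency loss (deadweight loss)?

5.81

Competitive equilibrium: 32.75 − 6.1Q = 18 + 2.5Q → Q* = 1.7151, P* = 22.2878.
With the tax, the buyer price exceeds the seller price by 10: (32.75 − 6.1Q) − (18 + 2.5Q) = 10 → Q' = 0.5523.
ΔQ = 1.7151 − 0.5523 = 1.1628; the wedge equals the tax, 10.
Welfare loss = ½ × 1.1628 × 10 = 5.81.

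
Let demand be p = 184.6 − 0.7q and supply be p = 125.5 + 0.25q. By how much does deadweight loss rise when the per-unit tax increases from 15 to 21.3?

120.36

Competitive equilibrium: 184.6 − 0.7q = 125.5 + 0.25q → q* = 62.2105, p* = 141.0526.
For a per-unit tax t: Δq = t/0.95, so DWL = ½·t·(t/0.95) = t²/1.9.
At t = 15: DWL = 118.421. At t = 21.3: DWL = 238.784.
Increase = 238.784 − 118.421 = 120.36.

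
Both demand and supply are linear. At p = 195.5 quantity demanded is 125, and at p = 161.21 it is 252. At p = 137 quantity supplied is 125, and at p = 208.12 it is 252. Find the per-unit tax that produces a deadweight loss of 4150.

83

Demand slope = (161.21 − 195.5)/(252 − 125) = −0.27, so p = 229.25 − 0.27q.
Supply slope = (208.12 − 137)/(252 − 125) = 0.56, so p = 67 + 0.56q.
Competitive equilibrium: 229.25 − 0.27q = 67 + 0.56q → q* = 195.4819, p* = 176.4699.
A tax t gives Δq = t/0.83 and wedge t, so DWL = t²/1.66.
t²/1.66 = 4150 → t² = 6889 → t = 83.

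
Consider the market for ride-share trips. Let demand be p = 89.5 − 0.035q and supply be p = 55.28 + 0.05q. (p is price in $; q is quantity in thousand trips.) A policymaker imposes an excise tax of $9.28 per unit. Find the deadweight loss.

$506.58 thousand

Competitive equilibrium: 89.5 − 0.035q = 55.28 + 0.05q → q* = 402.5882, p* = 75.4094.
With the tax, the buyer price exceeds the seller price by 9.28: (89.5 − 0.035q) − (55.28 + 0.05q) = 9.28 → q' = 293.4118.
Δq = 402.5882 − 293.4118 = 109.1764; the wedge equals the tax, 9.28.
The triangle = ½ × 109.1764 × 9.28 = $506.58 thousand.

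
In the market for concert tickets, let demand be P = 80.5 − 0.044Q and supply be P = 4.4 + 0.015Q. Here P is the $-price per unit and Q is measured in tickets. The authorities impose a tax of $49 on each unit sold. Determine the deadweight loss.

Competitive equilibrium: 80.5 − 0.044Q = 4.4 + 0.015Q → Q* = 1289.8305, P* = 23.7475.
With the tax, the buyer price exceeds the seller price by 49: (80.5 − 0.044Q) − (4.4 + 0.015Q) = 49 → Q' = 459.322.
ΔQ = 1289.8305 − 459.322 = 830.5085; the wedge equals the tax, 49.
The triangle = ½ × 830.5085 × 49 = $20347.46.

$20347.46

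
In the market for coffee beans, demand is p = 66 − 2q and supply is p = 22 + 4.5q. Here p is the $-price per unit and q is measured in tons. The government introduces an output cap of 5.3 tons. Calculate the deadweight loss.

Competitive equilibrium: 66 − 2q = 22 + 4.5q → q* = 6.7692, p* = 52.4615.
At q = 5.3: demand price = 66 − 2·5.3 = 55.4; supply price = 22 + 4.5·5.3 = 45.85.
Δq = 6.7692 − 5.3 = 1.4692; wedge = 55.4 − 45.85 = 9.55.
The triangle = ½ × 1.4692 × 9.55 = $7.02.

$7.02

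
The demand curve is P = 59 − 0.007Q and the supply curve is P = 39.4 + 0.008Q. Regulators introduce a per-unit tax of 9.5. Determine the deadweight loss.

3008.33

Competitive equilibrium: 59 − 0.007Q = 39.4 + 0.008Q → Q* = 1306.6667, P* = 49.8533.
With the tax, the buyer price exceeds the seller price by 9.5: (59 − 0.007Q) − (39.4 + 0.008Q) = 9.5 → Q' = 673.3333.
ΔQ = 1306.6667 − 673.3333 = 633.3334; the wedge equals the tax, 9.5.
The triangle = ½ × 633.3334 × 9.5 = 3008.33.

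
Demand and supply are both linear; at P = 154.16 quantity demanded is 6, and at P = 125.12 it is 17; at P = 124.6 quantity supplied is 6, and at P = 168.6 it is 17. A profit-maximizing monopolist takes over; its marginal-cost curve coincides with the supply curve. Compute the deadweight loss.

Demand slope = (125.12 − 154.16)/(17 − 6) = −2.64, so P = 170 − 2.64Q.
Supply slope = (168.6 − 124.6)/(17 − 6) = 4, so P = 100.6 + 4Q.
Competitive equilibrium: 170 − 2.64Q = 100.6 + 4Q → Q* = 10.4518, P* = 142.4072.
Marginal revenue: MR = 170 − 5.28Q. Set MR = MC: 170 − 5.28Q = 100.6 + 4Q → Q_m = 7.4784.
Price P_m = 170 − 2.64·7.4784 = 150.257; MC(Q_m) = 100.6 + 4·7.4784 = 130.5136.
Competitive Q* = 10.4518, so ΔQ = 2.9734; wedge = 150.257 − 130.5136 = 19.7434.
DWL = ½ × 2.9734 × 19.7434 = 29.35.

29.35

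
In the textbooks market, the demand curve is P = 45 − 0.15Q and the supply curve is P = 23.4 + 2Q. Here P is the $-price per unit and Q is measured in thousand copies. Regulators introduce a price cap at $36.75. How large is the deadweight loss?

$12.22 thousand

Competitive equilibrium: 45 − 0.15Q = 23.4 + 2Q → Q* = 10.0465, P* = 43.493.
At the ceiling P = 36.75, quantity supplied = (36.75 − 23.4)/2 = 6.675.
Willingness to pay at Q' = 6.675: 45 − 0.15·6.675 = 43.9988.
ΔQ = 10.0465 − 6.675 = 3.3715; wedge = 43.9988 − 36.75 = 7.2488.
DWL = ½ × 3.3715 × 7.2488 = $12.22 thousand.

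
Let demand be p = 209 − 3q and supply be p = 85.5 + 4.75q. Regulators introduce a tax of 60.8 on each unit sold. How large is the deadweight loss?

238.49

Competitive equilibrium: 209 − 3q = 85.5 + 4.75q → q* = 15.9355, p* = 161.1935.
With the tax, the buyer price exceeds the seller price by 60.8: (209 − 3q) − (85.5 + 4.75q) = 60.8 → q' = 8.0903.
Δq = 15.9355 − 8.0903 = 7.8452; the wedge equals the tax, 60.8.
Welfare loss = ½ × 7.8452 × 60.8 = 238.49.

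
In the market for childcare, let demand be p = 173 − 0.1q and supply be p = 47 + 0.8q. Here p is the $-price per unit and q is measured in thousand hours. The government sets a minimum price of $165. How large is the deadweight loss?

Competitive equilibrium: 173 − 0.1q = 47 + 0.8q → q* = 140, p* = 159.
At the floor p = 165, quantity demanded = (173 − 165)/0.1 = 80.
Sellers' marginal cost at q' = 80: 47 + 0.8·80 = 111.
Δq = 140 − 80 = 60; wedge = 165 − 111 = 54.
The triangle = ½ × 60 × 54 = $1620 thousand.

$1620 thousand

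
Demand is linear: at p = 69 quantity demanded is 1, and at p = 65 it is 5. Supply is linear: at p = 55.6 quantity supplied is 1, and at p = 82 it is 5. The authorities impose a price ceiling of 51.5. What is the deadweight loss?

Demand slope = (65 − 69)/(5 − 1) = −1, so p = 70 − q.
Supply slope = (82 − 55.6)/(5 − 1) = 6.6, so p = 49 + 6.6q.
Competitive equilibrium: 70 − q = 49 + 6.6q → q* = 2.7632, p* = 67.2368.
At the ceiling p = 51.5, quantity supplied = (51.5 − 49)/6.6 = 0.3788.
Willingness to pay at q' = 0.3788: 70 − 1·0.3788 = 69.6212.
Δq = 2.7632 − 0.3788 = 2.3844; wedge = 69.6212 − 51.5 = 18.1212.
Welfare loss = ½ × 2.3844 × 18.1212 = 21.60.

21.60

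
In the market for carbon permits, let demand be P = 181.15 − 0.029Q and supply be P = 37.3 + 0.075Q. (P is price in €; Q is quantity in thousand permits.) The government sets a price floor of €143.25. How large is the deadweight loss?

€302.54 thousand

Competitive equilibrium: 181.15 − 0.029Q = 37.3 + 0.075Q → Q* = 1383.1731, P* = 141.038.
At the floor P = 143.25, quantity demanded = (181.15 − 143.25)/0.029 = 1306.8966.
Sellers' marginal cost at Q' = 1306.8966: 37.3 + 0.075·1306.8966 = 135.3172.
ΔQ = 1383.1731 − 1306.8966 = 76.2765; wedge = 143.25 − 135.3172 = 7.9328.
DWL = ½ × 76.2765 × 7.9328 = €302.54 thousand.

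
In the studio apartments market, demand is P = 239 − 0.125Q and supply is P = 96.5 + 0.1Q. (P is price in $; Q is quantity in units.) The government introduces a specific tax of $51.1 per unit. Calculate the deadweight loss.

$5802.69

Competitive equilibrium: 239 − 0.125Q = 96.5 + 0.1Q → Q* = 633.3333, P* = 159.8333.
With the tax, the buyer price exceeds the seller price by 51.1: (239 − 0.125Q) − (96.5 + 0.1Q) = 51.1 → Q' = 406.2222.
ΔQ = 633.3333 − 406.2222 = 227.1111; the wedge equals the tax, 51.1.
Welfare loss = ½ × 227.1111 × 51.1 = $5802.69.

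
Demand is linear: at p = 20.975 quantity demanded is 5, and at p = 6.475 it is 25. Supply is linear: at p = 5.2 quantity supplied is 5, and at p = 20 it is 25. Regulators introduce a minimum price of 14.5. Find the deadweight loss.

Demand slope = (6.475 − 20.975)/(25 − 5) = −0.725, so p = 24.6 − 0.725q.
Supply slope = (20 − 5.2)/(25 − 5) = 0.74, so p = 1.5 + 0.74q.
Competitive equilibrium: 24.6 − 0.725q = 1.5 + 0.74q → q* = 15.7679, p* = 13.1683.
At the floor p = 14.5, quantity demanded = (24.6 − 14.5)/0.725 = 13.931.
Sellers' marginal cost at q' = 13.931: 1.5 + 0.74·13.931 = 11.8089.
Δq = 15.7679 − 13.931 = 1.8369; wedge = 14.5 − 11.8089 = 2.6911.
Deadweight loss = ½ × 1.8369 × 2.6911 = 2.47.

2.47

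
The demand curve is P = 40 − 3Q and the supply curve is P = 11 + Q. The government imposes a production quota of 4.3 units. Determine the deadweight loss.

Competitive equilibrium: 40 − 3Q = 11 + Q → Q* = 7.25, P* = 18.25.
At Q = 4.3: demand price = 40 − 3·4.3 = 27.1; supply price = 11 + 1·4.3 = 15.3.
ΔQ = 7.25 − 4.3 = 2.95; wedge = 27.1 − 15.3 = 11.8.
DWL = ½ × 2.95 × 11.8 = 17.405.

17.405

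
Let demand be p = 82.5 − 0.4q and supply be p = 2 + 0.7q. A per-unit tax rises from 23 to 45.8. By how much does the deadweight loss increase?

713.02

Competitive equilibrium: 82.5 − 0.4q = 2 + 0.7q → q* = 73.1818, p* = 53.2273.
For a per-unit tax t: Δq = t/1.1, so DWL = ½·t·(t/1.1) = t²/2.2.
At t = 23: DWL = 240.455. At t = 45.8: DWL = 953.473.
Increase = 953.473 − 240.455 = 713.02.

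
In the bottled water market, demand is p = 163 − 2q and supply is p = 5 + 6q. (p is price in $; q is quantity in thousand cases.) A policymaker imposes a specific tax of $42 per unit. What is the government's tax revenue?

$609 thousand

Competitive equilibrium: 163 − 2q = 5 + 6q → q* = 19.75, p* = 123.5.
With the tax, the buyer price exceeds the seller price by 42: (163 − 2q) − (5 + 6q) = 42 → q' = 14.5.
Tax revenue = 42 × 14.5 = $609 thousand.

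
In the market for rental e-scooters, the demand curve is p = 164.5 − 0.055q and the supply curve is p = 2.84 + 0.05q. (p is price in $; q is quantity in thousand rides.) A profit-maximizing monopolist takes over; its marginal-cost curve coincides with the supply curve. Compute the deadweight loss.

$14705.21 thousand

Competitive equilibrium: 164.5 − 0.055q = 2.84 + 0.05q → q* = 1539.61905, p* = 79.82095.
Marginal revenue: MR = 164.5 − 0.11q. Set MR = MC: 164.5 − 0.11q = 2.84 + 0.05q → q_m = 1010.375.
Price p_m = 164.5 − 0.055·1010.375 = 108.92938; MC(q_m) = 2.84 + 0.05·1010.375 = 53.35875.
Competitive q* = 1539.61905, so Δq = 529.24405; wedge = 108.92938 − 53.35875 = 55.57063.
Welfare loss = ½ × 529.24405 × 55.57063 = $14705.21 thousand.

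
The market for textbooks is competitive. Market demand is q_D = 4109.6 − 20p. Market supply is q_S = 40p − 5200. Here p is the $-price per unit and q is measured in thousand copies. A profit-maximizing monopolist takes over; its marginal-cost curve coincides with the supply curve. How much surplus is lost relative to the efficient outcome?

In inverse form: demand p = 205.48 − 0.05q, supply p = 130 + 0.025q.
Competitive equilibrium: 205.48 − 0.05q = 130 + 0.025q → q* = 1006.4, p* = 155.16.
Marginal revenue: MR = 205.48 − 0.1q. Set MR = MC: 205.48 − 0.1q = 130 + 0.025q → q_m = 603.84.
Price p_m = 205.48 − 0.05·603.84 = 175.288; MC(q_m) = 130 + 0.025·603.84 = 145.096.
Competitive q* = 1006.4, so Δq = 402.56; wedge = 175.288 − 145.096 = 30.192.
Welfare loss = ½ × 402.56 × 30.192 = $6077.05 thousand.

$6077.05 thousand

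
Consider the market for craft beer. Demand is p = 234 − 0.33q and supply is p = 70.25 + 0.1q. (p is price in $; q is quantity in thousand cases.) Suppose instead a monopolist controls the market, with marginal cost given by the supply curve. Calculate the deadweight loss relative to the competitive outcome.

$5878.48 thousand

Competitive equilibrium: 234 − 0.33q = 70.25 + 0.1q → q* = 380.81395, p* = 108.3314.
Marginal revenue: MR = 234 − 0.66q. Set MR = MC: 234 − 0.66q = 70.25 + 0.1q → q_m = 215.46053.
Price p_m = 234 − 0.33·215.46053 = 162.89803; MC(q_m) = 70.25 + 0.1·215.46053 = 91.79605.
Competitive q* = 380.81395, so Δq = 165.35342; wedge = 162.89803 − 91.79605 = 71.10198.
DWL = ½ × 165.35342 × 71.10198 = $5878.48 thousand.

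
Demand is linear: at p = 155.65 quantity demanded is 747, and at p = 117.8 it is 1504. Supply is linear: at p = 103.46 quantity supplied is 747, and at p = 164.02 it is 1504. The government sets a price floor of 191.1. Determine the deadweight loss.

80153.11

Demand slope = (117.8 − 155.65)/(1504 − 747) = −0.05, so p = 193 − 0.05q.
Supply slope = (164.02 − 103.46)/(1504 − 747) = 0.08, so p = 43.7 + 0.08q.
Competitive equilibrium: 193 − 0.05q = 43.7 + 0.08q → q* = 1148.4615, p* = 135.5769.
At the floor p = 191.1, quantity demanded = (193 − 191.1)/0.05 = 38.
Sellers' marginal cost at q' = 38: 43.7 + 0.08·38 = 46.74.
Δq = 1148.4615 − 38 = 1110.4615; wedge = 191.1 − 46.74 = 144.36.
Welfare loss = ½ × 1110.4615 × 144.36 = 80153.11.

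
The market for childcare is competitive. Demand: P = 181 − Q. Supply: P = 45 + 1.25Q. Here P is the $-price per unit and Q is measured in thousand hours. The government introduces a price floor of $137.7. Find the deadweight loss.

$330.67 thousand

Competitive equilibrium: 181 − Q = 45 + 1.25Q → Q* = 60.4444, P* = 120.5556.
At the floor P = 137.7, quantity demanded = (181 − 137.7)/1 = 43.3.
Sellers' marginal cost at Q' = 43.3: 45 + 1.25·43.3 = 99.125.
ΔQ = 60.4444 − 43.3 = 17.1444; wedge = 137.7 − 99.125 = 38.575.
DWL = ½ × 17.1444 × 38.575 = $330.67 thousand.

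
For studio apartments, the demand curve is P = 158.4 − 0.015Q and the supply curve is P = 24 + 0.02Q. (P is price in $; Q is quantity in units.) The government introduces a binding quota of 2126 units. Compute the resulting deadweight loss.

$51411.43

Competitive equilibrium: 158.4 − 0.015Q = 24 + 0.02Q → Q* = 3840, P* = 100.8.
At Q = 2126: demand price = 158.4 − 0.015·2126 = 126.51; supply price = 24 + 0.02·2126 = 66.52.
ΔQ = 3840 − 2126 = 1714; wedge = 126.51 − 66.52 = 59.99.
Deadweight loss = ½ × 1714 × 59.99 = $51411.43.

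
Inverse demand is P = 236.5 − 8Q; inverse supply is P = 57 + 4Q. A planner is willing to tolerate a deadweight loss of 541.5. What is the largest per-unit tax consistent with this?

Competitive equilibrium: 236.5 − 8Q = 57 + 4Q → Q* = 14.9583, P* = 116.8333.
A tax t gives ΔQ = t/12 and wedge t, so DWL = t²/24.
t²/24 = 541.5 → t² = 12996 → t = 114.

114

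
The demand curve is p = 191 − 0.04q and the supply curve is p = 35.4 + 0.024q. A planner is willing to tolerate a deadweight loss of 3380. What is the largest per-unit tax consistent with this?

Competitive equilibrium: 191 − 0.04q = 35.4 + 0.024q → q* = 2431.25, p* = 93.75.
A tax t gives Δq = t/0.064 and wedge t, so DWL = t²/0.128.
t²/0.128 = 3380 → t² = 432.64 → t = 20.8.

20.8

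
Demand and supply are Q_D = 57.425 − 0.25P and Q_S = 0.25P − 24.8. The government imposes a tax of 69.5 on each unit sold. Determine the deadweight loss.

In inverse form: demand P = 229.7 − 4Q, supply P = 99.2 + 4Q.
Competitive equilibrium: 229.7 − 4Q = 99.2 + 4Q → Q* = 16.3125, P* = 164.45.
With the tax, the buyer price exceeds the seller price by 69.5: (229.7 − 4Q) − (99.2 + 4Q) = 69.5 → Q' = 7.625.
ΔQ = 16.3125 − 7.625 = 8.6875; the wedge equals the tax, 69.5.
DWL = ½ × 8.6875 × 69.5 = 301.89.

301.89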